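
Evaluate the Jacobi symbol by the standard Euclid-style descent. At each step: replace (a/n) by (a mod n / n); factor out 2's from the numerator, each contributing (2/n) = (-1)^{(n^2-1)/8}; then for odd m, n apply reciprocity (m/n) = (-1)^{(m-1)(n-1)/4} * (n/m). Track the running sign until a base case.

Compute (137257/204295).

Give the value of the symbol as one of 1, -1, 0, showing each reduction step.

-1

reciprocity: (137257/204295) = +1·(204295/137257) since 137257 mod 4 = 1, 204295 mod 4 = 3; sign now +1
(204295/137257) = (67038/137257)   [reduce mod 137257]
67038 = 2^1·33519; (2/137257) = +1 since 137257 mod 8 = 1, so (67038/137257) = (+1)^1·(33519/137257); sign now +1
reciprocity: (33519/137257) = +1·(137257/33519) since 33519 mod 4 = 3, 137257 mod 4 = 1; sign now +1
(137257/33519) = (3181/33519)   [reduce mod 33519]
reciprocity: (3181/33519) = +1·(33519/3181) since 3181 mod 4 = 1, 33519 mod 4 = 3; sign now +1
(33519/3181) = (1709/3181)   [reduce mod 3181]
reciprocity: (1709/3181) = +1·(3181/1709) since 1709 mod 4 = 1, 3181 mod 4 = 1; sign now +1
(3181/1709) = (1472/1709)   [reduce mod 1709]
1472 = 2^6·23; (2/1709) = -1 since 1709 mod 8 = 5, so (1472/1709) = (-1)^6·(23/1709); sign now +1
reciprocity: (23/1709) = +1·(1709/23) since 23 mod 4 = 3, 1709 mod 4 = 1; sign now +1
(1709/23) = (7/23)   [reduce mod 23]
reciprocity: (7/23) = -1·(23/7) since 7 mod 4 = 3, 23 mod 4 = 3; sign now -1
(23/7) = (2/7)   [reduce mod 7]
2 = 2^1·1; (2/7) = +1 since 7 mod 8 = 7, so (2/7) = (+1)^1·(1/7); sign now -1
(1/7) = 1; final value = sign = -1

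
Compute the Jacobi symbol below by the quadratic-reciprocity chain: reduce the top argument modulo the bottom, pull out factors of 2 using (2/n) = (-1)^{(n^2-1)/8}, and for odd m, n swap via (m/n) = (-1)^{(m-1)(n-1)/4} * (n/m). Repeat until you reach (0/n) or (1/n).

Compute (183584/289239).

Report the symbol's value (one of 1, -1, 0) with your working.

183584 = 2^5·5737; (2/289239) = +1 since 289239 mod 8 = 7, so (183584/289239) = (+1)^5·(5737/289239); sign now +1
reciprocity: (5737/289239) = +1·(289239/5737) since 5737 mod 4 = 1, 289239 mod 4 = 3; sign now +1
(289239/5737) = (2389/5737)   [reduce mod 5737]
reciprocity: (2389/5737) = +1·(5737/2389) since 2389 mod 4 = 1, 5737 mod 4 = 1; sign now +1
(5737/2389) = (959/2389)   [reduce mod 2389]
reciprocity: (959/2389) = +1·(2389/959) since 959 mod 4 = 3, 2389 mod 4 = 1; sign now +1
(2389/959) = (471/959)   [reduce mod 959]
reciprocity: (471/959) = -1·(959/471) since 471 mod 4 = 3, 959 mod 4 = 3; sign now -1
(959/471) = (17/471)   [reduce mod 471]
reciprocity: (17/471) = +1·(471/17) since 17 mod 4 = 1, 471 mod 4 = 3; sign now -1
(471/17) = (12/17)   [reduce mod 17]
12 = 2^2·3; (2/17) = +1 since 17 mod 8 = 1, so (12/17) = (+1)^2·(3/17); sign now -1
reciprocity: (3/17) = +1·(17/3) since 3 mod 4 = 3, 17 mod 4 = 1; sign now -1
(17/3) = (2/3)   [reduce mod 3]
2 = 2^1·1; (2/3) = -1 since 3 mod 8 = 3, so (2/3) = (-1)^1·(1/3); sign now +1
(1/3) = 1; final value = sign = +1

1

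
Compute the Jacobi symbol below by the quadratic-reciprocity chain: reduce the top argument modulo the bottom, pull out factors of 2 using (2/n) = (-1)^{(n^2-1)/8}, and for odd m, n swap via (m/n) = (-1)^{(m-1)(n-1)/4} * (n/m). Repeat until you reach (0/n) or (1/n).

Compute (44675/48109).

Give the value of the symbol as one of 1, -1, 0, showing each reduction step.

flip (44675/48109) -> (48109/44675): both odd, 44675 mod 4 = 3, 48109 mod 4 = 1, so the flip contributes +1; sign now +1
(48109/44675): 48109 mod 44675 = 3434, so (48109/44675) = (3434/44675)
factor out 2^1: 3434 = 2^1·1717; with 44675 mod 8 = 3, (2/44675) = -1; sign now -1; continue with (1717/44675)
flip (1717/44675) -> (44675/1717): both odd, 1717 mod 4 = 1, 44675 mod 4 = 3, so the flip contributes +1; sign now -1
(44675/1717): 44675 mod 1717 = 33, so (44675/1717) = (33/1717)
flip (33/1717) -> (1717/33): both odd, 33 mod 4 = 1, 1717 mod 4 = 1, so the flip contributes +1; sign now -1
(1717/33): 1717 mod 33 = 1, so (1717/33) = (1/33)
reached (1/33) = 1, so the symbol is -1

-1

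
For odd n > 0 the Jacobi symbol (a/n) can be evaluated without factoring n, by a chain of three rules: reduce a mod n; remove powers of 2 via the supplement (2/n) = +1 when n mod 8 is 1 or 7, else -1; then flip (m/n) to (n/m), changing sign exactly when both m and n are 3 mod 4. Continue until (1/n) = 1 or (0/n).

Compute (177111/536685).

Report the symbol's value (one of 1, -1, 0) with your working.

reciprocity: (177111/536685) = +1·(536685/177111) since 177111 mod 4 = 3, 536685 mod 4 = 1; sign now +1
(536685/177111) = (5352/177111)   [reduce mod 177111]
5352 = 2^3·669; (2/177111) = +1 since 177111 mod 8 = 7, so (5352/177111) = (+1)^3·(669/177111); sign now +1
reciprocity: (669/177111) = +1·(177111/669) since 669 mod 4 = 1, 177111 mod 4 = 3; sign now +1
(177111/669) = (495/669)   [reduce mod 669]
reciprocity: (495/669) = +1·(669/495) since 495 mod 4 = 3, 669 mod 4 = 1; sign now +1
(669/495) = (174/495)   [reduce mod 495]
174 = 2^1·87; (2/495) = +1 since 495 mod 8 = 7, so (174/495) = (+1)^1·(87/495); sign now +1
reciprocity: (87/495) = -1·(495/87) since 87 mod 4 = 3, 495 mod 4 = 3; sign now -1
(495/87) = (60/87)   [reduce mod 87]
60 = 2^2·15; (2/87) = +1 since 87 mod 8 = 7, so (60/87) = (+1)^2·(15/87); sign now -1
reciprocity: (15/87) = -1·(87/15) since 15 mod 4 = 3, 87 mod 4 = 3; sign now +1
(87/15) = (12/15)   [reduce mod 15]
12 = 2^2·3; (2/15) = +1 since 15 mod 8 = 7, so (12/15) = (+1)^2·(3/15); sign now +1
reciprocity: (3/15) = -1·(15/3) since 3 mod 4 = 3, 15 mod 4 = 3; sign now -1
(15/3) = (0/3)   [reduce mod 3]
(0/3) = 0   [gcd(a, n) > 1]; final value = 0

0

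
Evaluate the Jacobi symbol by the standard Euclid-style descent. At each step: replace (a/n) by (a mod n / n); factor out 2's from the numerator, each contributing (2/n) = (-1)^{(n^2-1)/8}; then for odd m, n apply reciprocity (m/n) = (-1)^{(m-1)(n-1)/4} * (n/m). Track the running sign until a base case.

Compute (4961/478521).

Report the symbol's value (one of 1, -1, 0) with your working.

reciprocity: (4961/478521) = +1·(478521/4961) since 4961 mod 4 = 1, 478521 mod 4 = 1; sign now +1
(478521/4961) = (2265/4961)   [reduce mod 4961]
reciprocity: (2265/4961) = +1·(4961/2265) since 2265 mod 4 = 1, 4961 mod 4 = 1; sign now +1
(4961/2265) = (431/2265)   [reduce mod 2265]
reciprocity: (431/2265) = +1·(2265/431) since 431 mod 4 = 3, 2265 mod 4 = 1; sign now +1
(2265/431) = (110/431)   [reduce mod 431]
110 = 2^1·55; (2/431) = +1 since 431 mod 8 = 7, so (110/431) = (+1)^1·(55/431); sign now +1
reciprocity: (55/431) = -1·(431/55) since 55 mod 4 = 3, 431 mod 4 = 3; sign now -1
(431/55) = (46/55)   [reduce mod 55]
46 = 2^1·23; (2/55) = +1 since 55 mod 8 = 7, so (46/55) = (+1)^1·(23/55); sign now -1
reciprocity: (23/55) = -1·(55/23) since 23 mod 4 = 3, 55 mod 4 = 3; sign now +1
(55/23) = (9/23)   [reduce mod 23]
reciprocity: (9/23) = +1·(23/9) since 9 mod 4 = 1, 23 mod 4 = 3; sign now +1
(23/9) = (5/9)   [reduce mod 9]
reciprocity: (5/9) = +1·(9/5) since 5 mod 4 = 1, 9 mod 4 = 1; sign now +1
(9/5) = (4/5)   [reduce mod 5]
4 = 2^2·1; (2/5) = -1 since 5 mod 8 = 5, so (4/5) = (-1)^2·(1/5); sign now +1
(1/5) = 1; final value = sign = +1

1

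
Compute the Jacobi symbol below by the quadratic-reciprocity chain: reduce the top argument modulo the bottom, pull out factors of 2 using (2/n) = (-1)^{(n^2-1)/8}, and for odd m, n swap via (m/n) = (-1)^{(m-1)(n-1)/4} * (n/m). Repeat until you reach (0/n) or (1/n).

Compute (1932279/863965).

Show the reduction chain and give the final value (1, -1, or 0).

(1932279/863965): 1932279 mod 863965 = 204349, so (1932279/863965) = (204349/863965)
flip (204349/863965) -> (863965/204349): both odd, 204349 mod 4 = 1, 863965 mod 4 = 1, so the flip contributes +1; sign now +1
(863965/204349): 863965 mod 204349 = 46569, so (863965/204349) = (46569/204349)
flip (46569/204349) -> (204349/46569): both odd, 46569 mod 4 = 1, 204349 mod 4 = 1, so the flip contributes +1; sign now +1
(204349/46569): 204349 mod 46569 = 18073, so (204349/46569) = (18073/46569)
flip (18073/46569) -> (46569/18073): both odd, 18073 mod 4 = 1, 46569 mod 4 = 1, so the flip contributes +1; sign now +1
(46569/18073): 46569 mod 18073 = 10423, so (46569/18073) = (10423/18073)
flip (10423/18073) -> (18073/10423): both odd, 10423 mod 4 = 3, 18073 mod 4 = 1, so the flip contributes +1; sign now +1
(18073/10423): 18073 mod 10423 = 7650, so (18073/10423) = (7650/10423)
factor out 2^1: 7650 = 2^1·3825; with 10423 mod 8 = 7, (2/10423) = +1; sign now +1; continue with (3825/10423)
flip (3825/10423) -> (10423/3825): both odd, 3825 mod 4 = 1, 10423 mod 4 = 3, so the flip contributes +1; sign now +1
(10423/3825): 10423 mod 3825 = 2773, so (10423/3825) = (2773/3825)
flip (2773/3825) -> (3825/2773): both odd, 2773 mod 4 = 1, 3825 mod 4 = 1, so the flip contributes +1; sign now +1
(3825/2773): 3825 mod 2773 = 1052, so (3825/2773) = (1052/2773)
factor out 2^2: 1052 = 2^2·263; with 2773 mod 8 = 5, (2/2773) = -1; sign now +1; continue with (263/2773)
flip (263/2773) -> (2773/263): both odd, 263 mod 4 = 3, 2773 mod 4 = 1, so the flip contributes +1; sign now +1
(2773/263): 2773 mod 263 = 143, so (2773/263) = (143/263)
flip (143/263) -> (263/143): both odd, 143 mod 4 = 3, 263 mod 4 = 3, so the flip contributes -1; sign now -1
(263/143): 263 mod 143 = 120, so (263/143) = (120/143)
factor out 2^3: 120 = 2^3·15; with 143 mod 8 = 7, (2/143) = +1; sign now -1; continue with (15/143)
flip (15/143) -> (143/15): both odd, 15 mod 4 = 3, 143 mod 4 = 3, so the flip contributes -1; sign now +1
(143/15): 143 mod 15 = 8, so (143/15) = (8/15)
factor out 2^3: 8 = 2^3·1; with 15 mod 8 = 7, (2/15) = +1; sign now +1; continue with (1/15)
reached (1/15) = 1, so the symbol is +1

1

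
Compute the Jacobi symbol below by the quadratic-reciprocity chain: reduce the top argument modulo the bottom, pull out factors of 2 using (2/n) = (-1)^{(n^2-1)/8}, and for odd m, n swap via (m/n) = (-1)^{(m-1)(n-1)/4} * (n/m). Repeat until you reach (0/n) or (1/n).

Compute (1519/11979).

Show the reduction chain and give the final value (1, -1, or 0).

1

reciprocity: (1519/11979) = -1·(11979/1519) since 1519 mod 4 = 3, 11979 mod 4 = 3; sign now -1
(11979/1519) = (1346/1519)   [reduce mod 1519]
1346 = 2^1·673; (2/1519) = +1 since 1519 mod 8 = 7, so (1346/1519) = (+1)^1·(673/1519); sign now -1
reciprocity: (673/1519) = +1·(1519/673) since 673 mod 4 = 1, 1519 mod 4 = 3; sign now -1
(1519/673) = (173/673)   [reduce mod 673]
reciprocity: (173/673) = +1·(673/173) since 173 mod 4 = 1, 673 mod 4 = 1; sign now -1
(673/173) = (154/173)   [reduce mod 173]
154 = 2^1·77; (2/173) = -1 since 173 mod 8 = 5, so (154/173) = (-1)^1·(77/173); sign now +1
reciprocity: (77/173) = +1·(173/77) since 77 mod 4 = 1, 173 mod 4 = 1; sign now +1
(173/77) = (19/77)   [reduce mod 77]
reciprocity: (19/77) = +1·(77/19) since 19 mod 4 = 3, 77 mod 4 = 1; sign now +1
(77/19) = (1/19)   [reduce mod 19]
(1/19) = 1; final value = sign = +1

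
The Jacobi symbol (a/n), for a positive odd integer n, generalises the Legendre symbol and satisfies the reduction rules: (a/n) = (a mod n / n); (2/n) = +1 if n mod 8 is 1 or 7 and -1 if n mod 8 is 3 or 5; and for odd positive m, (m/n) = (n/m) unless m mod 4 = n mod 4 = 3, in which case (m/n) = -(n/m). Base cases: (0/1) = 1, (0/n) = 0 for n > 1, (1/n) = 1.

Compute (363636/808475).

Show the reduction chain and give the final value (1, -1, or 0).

363636 = 2^2·90909; (2/808475) = -1 since 808475 mod 8 = 3, so (363636/808475) = (-1)^2·(90909/808475); sign now +1
reciprocity: (90909/808475) = +1·(808475/90909) since 90909 mod 4 = 1, 808475 mod 4 = 3; sign now +1
(808475/90909) = (81203/90909)   [reduce mod 90909]
reciprocity: (81203/90909) = +1·(90909/81203) since 81203 mod 4 = 3, 90909 mod 4 = 1; sign now +1
(90909/81203) = (9706/81203)   [reduce mod 81203]
9706 = 2^1·4853; (2/81203) = -1 since 81203 mod 8 = 3, so (9706/81203) = (-1)^1·(4853/81203); sign now -1
reciprocity: (4853/81203) = +1·(81203/4853) since 4853 mod 4 = 1, 81203 mod 4 = 3; sign now -1
(81203/4853) = (3555/4853)   [reduce mod 4853]
reciprocity: (3555/4853) = +1·(4853/3555) since 3555 mod 4 = 3, 4853 mod 4 = 1; sign now -1
(4853/3555) = (1298/3555)   [reduce mod 3555]
1298 = 2^1·649; (2/3555) = -1 since 3555 mod 8 = 3, so (1298/3555) = (-1)^1·(649/3555); sign now +1
reciprocity: (649/3555) = +1·(3555/649) since 649 mod 4 = 1, 3555 mod 4 = 3; sign now +1
(3555/649) = (310/649)   [reduce mod 649]
310 = 2^1·155; (2/649) = +1 since 649 mod 8 = 1, so (310/649) = (+1)^1·(155/649); sign now +1
reciprocity: (155/649) = +1·(649/155) since 155 mod 4 = 3, 649 mod 4 = 1; sign now +1
(649/155) = (29/155)   [reduce mod 155]
reciprocity: (29/155) = +1·(155/29) since 29 mod 4 = 1, 155 mod 4 = 3; sign now +1
(155/29) = (10/29)   [reduce mod 29]
10 = 2^1·5; (2/29) = -1 since 29 mod 8 = 5, so (10/29) = (-1)^1·(5/29); sign now -1
reciprocity: (5/29) = +1·(29/5) since 5 mod 4 = 1, 29 mod 4 = 1; sign now -1
(29/5) = (4/5)   [reduce mod 5]
4 = 2^2·1; (2/5) = -1 since 5 mod 8 = 5, so (4/5) = (-1)^2·(1/5); sign now -1
(1/5) = 1; final value = sign = -1

-1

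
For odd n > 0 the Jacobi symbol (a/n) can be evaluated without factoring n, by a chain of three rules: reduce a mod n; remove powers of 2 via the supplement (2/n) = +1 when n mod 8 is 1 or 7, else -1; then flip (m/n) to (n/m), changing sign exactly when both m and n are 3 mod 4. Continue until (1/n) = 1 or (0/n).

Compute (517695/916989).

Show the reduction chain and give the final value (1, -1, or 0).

0

reciprocity: (517695/916989) = +1·(916989/517695) since 517695 mod 4 = 3, 916989 mod 4 = 1; sign now +1
(916989/517695) = (399294/517695)   [reduce mod 517695]
399294 = 2^1·199647; (2/517695) = +1 since 517695 mod 8 = 7, so (399294/517695) = (+1)^1·(199647/517695); sign now +1
reciprocity: (199647/517695) = -1·(517695/199647) since 199647 mod 4 = 3, 517695 mod 4 = 3; sign now -1
(517695/199647) = (118401/199647)   [reduce mod 199647]
reciprocity: (118401/199647) = +1·(199647/118401) since 118401 mod 4 = 1, 199647 mod 4 = 3; sign now -1
(199647/118401) = (81246/118401)   [reduce mod 118401]
81246 = 2^1·40623; (2/118401) = +1 since 118401 mod 8 = 1, so (81246/118401) = (+1)^1·(40623/118401); sign now -1
reciprocity: (40623/118401) = +1·(118401/40623) since 40623 mod 4 = 3, 118401 mod 4 = 1; sign now -1
(118401/40623) = (37155/40623)   [reduce mod 40623]
reciprocity: (37155/40623) = -1·(40623/37155) since 37155 mod 4 = 3, 40623 mod 4 = 3; sign now +1
(40623/37155) = (3468/37155)   [reduce mod 37155]
3468 = 2^2·867; (2/37155) = -1 since 37155 mod 8 = 3, so (3468/37155) = (-1)^2·(867/37155); sign now +1
reciprocity: (867/37155) = -1·(37155/867) since 867 mod 4 = 3, 37155 mod 4 = 3; sign now -1
(37155/867) = (741/867)   [reduce mod 867]
reciprocity: (741/867) = +1·(867/741) since 741 mod 4 = 1, 867 mod 4 = 3; sign now -1
(867/741) = (126/741)   [reduce mod 741]
126 = 2^1·63; (2/741) = -1 since 741 mod 8 = 5, so (126/741) = (-1)^1·(63/741); sign now +1
reciprocity: (63/741) = +1·(741/63) since 63 mod 4 = 3, 741 mod 4 = 1; sign now +1
(741/63) = (48/63)   [reduce mod 63]
48 = 2^4·3; (2/63) = +1 since 63 mod 8 = 7, so (48/63) = (+1)^4·(3/63); sign now +1
reciprocity: (3/63) = -1·(63/3) since 3 mod 4 = 3, 63 mod 4 = 3; sign now -1
(63/3) = (0/3)   [reduce mod 3]
(0/3) = 0   [gcd(a, n) > 1]; final value = 0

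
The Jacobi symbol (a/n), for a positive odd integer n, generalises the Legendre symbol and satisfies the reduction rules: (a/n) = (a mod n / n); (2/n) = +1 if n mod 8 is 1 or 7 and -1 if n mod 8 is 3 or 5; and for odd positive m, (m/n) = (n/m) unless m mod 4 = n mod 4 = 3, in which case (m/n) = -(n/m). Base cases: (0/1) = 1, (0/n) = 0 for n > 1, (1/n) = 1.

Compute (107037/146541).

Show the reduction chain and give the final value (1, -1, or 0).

0

reciprocity: (107037/146541) = +1·(146541/107037) since 107037 mod 4 = 1, 146541 mod 4 = 1; sign now +1
(146541/107037) = (39504/107037)   [reduce mod 107037]
39504 = 2^4·2469; (2/107037) = -1 since 107037 mod 8 = 5, so (39504/107037) = (-1)^4·(2469/107037); sign now +1
reciprocity: (2469/107037) = +1·(107037/2469) since 2469 mod 4 = 1, 107037 mod 4 = 1; sign now +1
(107037/2469) = (870/2469)   [reduce mod 2469]
870 = 2^1·435; (2/2469) = -1 since 2469 mod 8 = 5, so (870/2469) = (-1)^1·(435/2469); sign now -1
reciprocity: (435/2469) = +1·(2469/435) since 435 mod 4 = 3, 2469 mod 4 = 1; sign now -1
(2469/435) = (294/435)   [reduce mod 435]
294 = 2^1·147; (2/435) = -1 since 435 mod 8 = 3, so (294/435) = (-1)^1·(147/435); sign now +1
reciprocity: (147/435) = -1·(435/147) since 147 mod 4 = 3, 435 mod 4 = 3; sign now -1
(435/147) = (141/147)   [reduce mod 147]
reciprocity: (141/147) = +1·(147/141) since 141 mod 4 = 1, 147 mod 4 = 3; sign now -1
(147/141) = (6/141)   [reduce mod 141]
6 = 2^1·3; (2/141) = -1 since 141 mod 8 = 5, so (6/141) = (-1)^1·(3/141); sign now +1
reciprocity: (3/141) = +1·(141/3) since 3 mod 4 = 3, 141 mod 4 = 1; sign now +1
(141/3) = (0/3)   [reduce mod 3]
(0/3) = 0   [gcd(a, n) > 1]; final value = 0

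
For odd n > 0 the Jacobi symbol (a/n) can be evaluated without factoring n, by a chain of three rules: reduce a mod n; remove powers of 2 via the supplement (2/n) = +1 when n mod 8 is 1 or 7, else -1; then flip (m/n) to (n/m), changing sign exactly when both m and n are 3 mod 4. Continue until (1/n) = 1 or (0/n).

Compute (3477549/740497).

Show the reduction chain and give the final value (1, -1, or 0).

0

(3477549/740497): 3477549 mod 740497 = 515561, so (3477549/740497) = (515561/740497)
flip (515561/740497) -> (740497/515561): both odd, 515561 mod 4 = 1, 740497 mod 4 = 1, so the flip contributes +1; sign now +1
(740497/515561): 740497 mod 515561 = 224936, so (740497/515561) = (224936/515561)
factor out 2^3: 224936 = 2^3·28117; with 515561 mod 8 = 1, (2/515561) = +1; sign now +1; continue with (28117/515561)
flip (28117/515561) -> (515561/28117): both odd, 28117 mod 4 = 1, 515561 mod 4 = 1, so the flip contributes +1; sign now +1
(515561/28117): 515561 mod 28117 = 9455, so (515561/28117) = (9455/28117)
flip (9455/28117) -> (28117/9455): both odd, 9455 mod 4 = 3, 28117 mod 4 = 1, so the flip contributes +1; sign now +1
(28117/9455): 28117 mod 9455 = 9207, so (28117/9455) = (9207/9455)
flip (9207/9455) -> (9455/9207): both odd, 9207 mod 4 = 3, 9455 mod 4 = 3, so the flip contributes -1; sign now -1
(9455/9207): 9455 mod 9207 = 248, so (9455/9207) = (248/9207)
factor out 2^3: 248 = 2^3·31; with 9207 mod 8 = 7, (2/9207) = +1; sign now -1; continue with (31/9207)
flip (31/9207) -> (9207/31): both odd, 31 mod 4 = 3, 9207 mod 4 = 3, so the flip contributes -1; sign now +1
(9207/31): 9207 mod 31 = 0, so (9207/31) = (0/31)
reached (0/31); gcd(a, n) > 1, so (0/31) = 0 and the symbol is 0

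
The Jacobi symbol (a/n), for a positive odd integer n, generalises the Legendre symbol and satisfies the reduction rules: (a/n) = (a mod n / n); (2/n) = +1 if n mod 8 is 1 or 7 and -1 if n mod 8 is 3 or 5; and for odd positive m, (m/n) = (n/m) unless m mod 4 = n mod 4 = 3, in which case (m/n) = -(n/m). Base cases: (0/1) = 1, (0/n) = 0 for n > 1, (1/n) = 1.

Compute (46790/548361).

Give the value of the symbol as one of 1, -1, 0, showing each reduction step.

46790 = 2^1·23395; (2/548361) = +1 since 548361 mod 8 = 1, so (46790/548361) = (+1)^1·(23395/548361); sign now +1
reciprocity: (23395/548361) = +1·(548361/23395) since 23395 mod 4 = 3, 548361 mod 4 = 1; sign now +1
(548361/23395) = (10276/23395)   [reduce mod 23395]
10276 = 2^2·2569; (2/23395) = -1 since 23395 mod 8 = 3, so (10276/23395) = (-1)^2·(2569/23395); sign now +1
reciprocity: (2569/23395) = +1·(23395/2569) since 2569 mod 4 = 1, 23395 mod 4 = 3; sign now +1
(23395/2569) = (274/2569)   [reduce mod 2569]
274 = 2^1·137; (2/2569) = +1 since 2569 mod 8 = 1, so (274/2569) = (+1)^1·(137/2569); sign now +1
reciprocity: (137/2569) = +1·(2569/137) since 137 mod 4 = 1, 2569 mod 4 = 1; sign now +1
(2569/137) = (103/137)   [reduce mod 137]
reciprocity: (103/137) = +1·(137/103) since 103 mod 4 = 3, 137 mod 4 = 1; sign now +1
(137/103) = (34/103)   [reduce mod 103]
34 = 2^1·17; (2/103) = +1 since 103 mod 8 = 7, so (34/103) = (+1)^1·(17/103); sign now +1
reciprocity: (17/103) = +1·(103/17) since 17 mod 4 = 1, 103 mod 4 = 3; sign now +1
(103/17) = (1/17)   [reduce mod 17]
(1/17) = 1; final value = sign = +1

1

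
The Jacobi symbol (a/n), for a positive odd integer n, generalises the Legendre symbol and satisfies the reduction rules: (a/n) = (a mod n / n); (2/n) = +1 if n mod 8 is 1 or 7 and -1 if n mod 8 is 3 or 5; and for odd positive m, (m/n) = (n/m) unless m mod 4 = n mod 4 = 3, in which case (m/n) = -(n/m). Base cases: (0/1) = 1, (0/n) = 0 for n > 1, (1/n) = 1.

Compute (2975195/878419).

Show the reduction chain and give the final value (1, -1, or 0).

(2975195/878419): 2975195 mod 878419 = 339938, so (2975195/878419) = (339938/878419)
factor out 2^1: 339938 = 2^1·169969; with 878419 mod 8 = 3, (2/878419) = -1; sign now -1; continue with (169969/878419)
flip (169969/878419) -> (878419/169969): both odd, 169969 mod 4 = 1, 878419 mod 4 = 3, so the flip contributes +1; sign now -1
(878419/169969): 878419 mod 169969 = 28574, so (878419/169969) = (28574/169969)
factor out 2^1: 28574 = 2^1·14287; with 169969 mod 8 = 1, (2/169969) = +1; sign now -1; continue with (14287/169969)
flip (14287/169969) -> (169969/14287): both odd, 14287 mod 4 = 3, 169969 mod 4 = 1, so the flip contributes +1; sign now -1
(169969/14287): 169969 mod 14287 = 12812, so (169969/14287) = (12812/14287)
factor out 2^2: 12812 = 2^2·3203; with 14287 mod 8 = 7, (2/14287) = +1; sign now -1; continue with (3203/14287)
flip (3203/14287) -> (14287/3203): both odd, 3203 mod 4 = 3, 14287 mod 4 = 3, so the flip contributes -1; sign now +1
(14287/3203): 14287 mod 3203 = 1475, so (14287/3203) = (1475/3203)
flip (1475/3203) -> (3203/1475): both odd, 1475 mod 4 = 3, 3203 mod 4 = 3, so the flip contributes -1; sign now -1
(3203/1475): 3203 mod 1475 = 253, so (3203/1475) = (253/1475)
flip (253/1475) -> (1475/253): both odd, 253 mod 4 = 1, 1475 mod 4 = 3, so the flip contributes +1; sign now -1
(1475/253): 1475 mod 253 = 210, so (1475/253) = (210/253)
factor out 2^1: 210 = 2^1·105; with 253 mod 8 = 5, (2/253) = -1; sign now +1; continue with (105/253)
flip (105/253) -> (253/105): both odd, 105 mod 4 = 1, 253 mod 4 = 1, so the flip contributes +1; sign now +1
(253/105): 253 mod 105 = 43, so (253/105) = (43/105)
flip (43/105) -> (105/43): both odd, 43 mod 4 = 3, 105 mod 4 = 1, so the flip contributes +1; sign now +1
(105/43): 105 mod 43 = 19, so (105/43) = (19/43)
flip (19/43) -> (43/19): both odd, 19 mod 4 = 3, 43 mod 4 = 3, so the flip contributes -1; sign now -1
(43/19): 43 mod 19 = 5, so (43/19) = (5/19)
flip (5/19) -> (19/5): both odd, 5 mod 4 = 1, 19 mod 4 = 3, so the flip contributes +1; sign now -1
(19/5): 19 mod 5 = 4, so (19/5) = (4/5)
factor out 2^2: 4 = 2^2·1; with 5 mod 8 = 5, (2/5) = -1; sign now -1; continue with (1/5)
reached (1/5) = 1, so the symbol is -1

-1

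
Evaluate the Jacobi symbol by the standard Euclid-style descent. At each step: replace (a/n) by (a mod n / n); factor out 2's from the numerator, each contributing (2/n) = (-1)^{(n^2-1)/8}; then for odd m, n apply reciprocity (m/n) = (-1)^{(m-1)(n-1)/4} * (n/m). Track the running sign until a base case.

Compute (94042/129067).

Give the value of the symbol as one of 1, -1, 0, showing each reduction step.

94042 = 2^1·47021; (2/129067) = -1 since 129067 mod 8 = 3, so (94042/129067) = (-1)^1·(47021/129067); sign now -1
reciprocity: (47021/129067) = +1·(129067/47021) since 47021 mod 4 = 1, 129067 mod 4 = 3; sign now -1
(129067/47021) = (35025/47021)   [reduce mod 47021]
reciprocity: (35025/47021) = +1·(47021/35025) since 35025 mod 4 = 1, 47021 mod 4 = 1; sign now -1
(47021/35025) = (11996/35025)   [reduce mod 35025]
11996 = 2^2·2999; (2/35025) = +1 since 35025 mod 8 = 1, so (11996/35025) = (+1)^2·(2999/35025); sign now -1
reciprocity: (2999/35025) = +1·(35025/2999) since 2999 mod 4 = 3, 35025 mod 4 = 1; sign now -1
(35025/2999) = (2036/2999)   [reduce mod 2999]
2036 = 2^2·509; (2/2999) = +1 since 2999 mod 8 = 7, so (2036/2999) = (+1)^2·(509/2999); sign now -1
reciprocity: (509/2999) = +1·(2999/509) since 509 mod 4 = 1, 2999 mod 4 = 3; sign now -1
(2999/509) = (454/509)   [reduce mod 509]
454 = 2^1·227; (2/509) = -1 since 509 mod 8 = 5, so (454/509) = (-1)^1·(227/509); sign now +1
reciprocity: (227/509) = +1·(509/227) since 227 mod 4 = 3, 509 mod 4 = 1; sign now +1
(509/227) = (55/227)   [reduce mod 227]
reciprocity: (55/227) = -1·(227/55) since 55 mod 4 = 3, 227 mod 4 = 3; sign now -1
(227/55) = (7/55)   [reduce mod 55]
reciprocity: (7/55) = -1·(55/7) since 7 mod 4 = 3, 55 mod 4 = 3; sign now +1
(55/7) = (6/7)   [reduce mod 7]
6 = 2^1·3; (2/7) = +1 since 7 mod 8 = 7, so (6/7) = (+1)^1·(3/7); sign now +1
reciprocity: (3/7) = -1·(7/3) since 3 mod 4 = 3, 7 mod 4 = 3; sign now -1
(7/3) = (1/3)   [reduce mod 3]
(1/3) = 1; final value = sign = -1

-1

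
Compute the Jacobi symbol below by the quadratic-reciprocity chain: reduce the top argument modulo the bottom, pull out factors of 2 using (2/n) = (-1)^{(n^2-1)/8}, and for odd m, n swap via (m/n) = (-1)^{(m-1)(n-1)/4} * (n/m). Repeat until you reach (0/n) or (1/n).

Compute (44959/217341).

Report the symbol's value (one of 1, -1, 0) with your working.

1

reciprocity: (44959/217341) = +1·(217341/44959) since 44959 mod 4 = 3, 217341 mod 4 = 1; sign now +1
(217341/44959) = (37505/44959)   [reduce mod 44959]
reciprocity: (37505/44959) = +1·(44959/37505) since 37505 mod 4 = 1, 44959 mod 4 = 3; sign now +1
(44959/37505) = (7454/37505)   [reduce mod 37505]
7454 = 2^1·3727; (2/37505) = +1 since 37505 mod 8 = 1, so (7454/37505) = (+1)^1·(3727/37505); sign now +1
reciprocity: (3727/37505) = +1·(37505/3727) since 3727 mod 4 = 3, 37505 mod 4 = 1; sign now +1
(37505/3727) = (235/3727)   [reduce mod 3727]
reciprocity: (235/3727) = -1·(3727/235) since 235 mod 4 = 3, 3727 mod 4 = 3; sign now -1
(3727/235) = (202/235)   [reduce mod 235]
202 = 2^1·101; (2/235) = -1 since 235 mod 8 = 3, so (202/235) = (-1)^1·(101/235); sign now +1
reciprocity: (101/235) = +1·(235/101) since 101 mod 4 = 1, 235 mod 4 = 3; sign now +1
(235/101) = (33/101)   [reduce mod 101]
reciprocity: (33/101) = +1·(101/33) since 33 mod 4 = 1, 101 mod 4 = 1; sign now +1
(101/33) = (2/33)   [reduce mod 33]
2 = 2^1·1; (2/33) = +1 since 33 mod 8 = 1, so (2/33) = (+1)^1·(1/33); sign now +1
(1/33) = 1; final value = sign = +1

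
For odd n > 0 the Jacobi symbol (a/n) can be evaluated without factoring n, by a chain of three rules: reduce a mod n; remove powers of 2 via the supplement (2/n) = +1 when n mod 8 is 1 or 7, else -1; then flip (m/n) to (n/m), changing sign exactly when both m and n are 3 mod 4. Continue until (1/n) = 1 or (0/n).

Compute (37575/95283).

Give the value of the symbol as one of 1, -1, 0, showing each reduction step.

0

flip (37575/95283) -> (95283/37575): both odd, 37575 mod 4 = 3, 95283 mod 4 = 3, so the flip contributes -1; sign now -1
(95283/37575): 95283 mod 37575 = 20133, so (95283/37575) = (20133/37575)
flip (20133/37575) -> (37575/20133): both odd, 20133 mod 4 = 1, 37575 mod 4 = 3, so the flip contributes +1; sign now -1
(37575/20133): 37575 mod 20133 = 17442, so (37575/20133) = (17442/20133)
factor out 2^1: 17442 = 2^1·8721; with 20133 mod 8 = 5, (2/20133) = -1; sign now +1; continue with (8721/20133)
flip (8721/20133) -> (20133/8721): both odd, 8721 mod 4 = 1, 20133 mod 4 = 1, so the flip contributes +1; sign now +1
(20133/8721): 20133 mod 8721 = 2691, so (20133/8721) = (2691/8721)
flip (2691/8721) -> (8721/2691): both odd, 2691 mod 4 = 3, 8721 mod 4 = 1, so the flip contributes +1; sign now +1
(8721/2691): 8721 mod 2691 = 648, so (8721/2691) = (648/2691)
factor out 2^3: 648 = 2^3·81; with 2691 mod 8 = 3, (2/2691) = -1; sign now -1; continue with (81/2691)
flip (81/2691) -> (2691/81): both odd, 81 mod 4 = 1, 2691 mod 4 = 3, so the flip contributes +1; sign now -1
(2691/81): 2691 mod 81 = 18, so (2691/81) = (18/81)
factor out 2^1: 18 = 2^1·9; with 81 mod 8 = 1, (2/81) = +1; sign now -1; continue with (9/81)
flip (9/81) -> (81/9): both odd, 9 mod 4 = 1, 81 mod 4 = 1, so the flip contributes +1; sign now -1
(81/9): 81 mod 9 = 0, so (81/9) = (0/9)
reached (0/9); gcd(a, n) > 1, so (0/9) = 0 and the symbol is 0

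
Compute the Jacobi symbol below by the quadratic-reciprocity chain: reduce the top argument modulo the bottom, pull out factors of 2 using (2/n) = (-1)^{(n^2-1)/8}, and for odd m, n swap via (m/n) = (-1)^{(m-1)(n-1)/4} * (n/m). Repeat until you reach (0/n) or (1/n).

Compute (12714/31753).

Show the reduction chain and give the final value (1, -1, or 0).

-1

12714 = 2^1·6357; (2/31753) = +1 since 31753 mod 8 = 1, so (12714/31753) = (+1)^1·(6357/31753); sign now +1
reciprocity: (6357/31753) = +1·(31753/6357) since 6357 mod 4 = 1, 31753 mod 4 = 1; sign now +1
(31753/6357) = (6325/6357)   [reduce mod 6357]
reciprocity: (6325/6357) = +1·(6357/6325) since 6325 mod 4 = 1, 6357 mod 4 = 1; sign now +1
(6357/6325) = (32/6325)   [reduce mod 6325]
32 = 2^5·1; (2/6325) = -1 since 6325 mod 8 = 5, so (32/6325) = (-1)^5·(1/6325); sign now -1
(1/6325) = 1; final value = sign = -1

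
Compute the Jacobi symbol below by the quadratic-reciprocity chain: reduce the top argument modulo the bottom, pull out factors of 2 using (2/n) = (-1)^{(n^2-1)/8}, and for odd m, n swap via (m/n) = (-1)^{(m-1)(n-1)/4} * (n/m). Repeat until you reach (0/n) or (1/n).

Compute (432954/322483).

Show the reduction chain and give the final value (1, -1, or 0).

(432954/322483): 432954 mod 322483 = 110471, so (432954/322483) = (110471/322483)
flip (110471/322483) -> (322483/110471): both odd, 110471 mod 4 = 3, 322483 mod 4 = 3, so the flip contributes -1; sign now -1
(322483/110471): 322483 mod 110471 = 101541, so (322483/110471) = (101541/110471)
flip (101541/110471) -> (110471/101541): both odd, 101541 mod 4 = 1, 110471 mod 4 = 3, so the flip contributes +1; sign now -1
(110471/101541): 110471 mod 101541 = 8930, so (110471/101541) = (8930/101541)
factor out 2^1: 8930 = 2^1·4465; with 101541 mod 8 = 5, (2/101541) = -1; sign now +1; continue with (4465/101541)
flip (4465/101541) -> (101541/4465): both odd, 4465 mod 4 = 1, 101541 mod 4 = 1, so the flip contributes +1; sign now +1
(101541/4465): 101541 mod 4465 = 3311, so (101541/4465) = (3311/4465)
flip (3311/4465) -> (4465/3311): both odd, 3311 mod 4 = 3, 4465 mod 4 = 1, so the flip contributes +1; sign now +1
(4465/3311): 4465 mod 3311 = 1154, so (4465/3311) = (1154/3311)
factor out 2^1: 1154 = 2^1·577; with 3311 mod 8 = 7, (2/3311) = +1; sign now +1; continue with (577/3311)
flip (577/3311) -> (3311/577): both odd, 577 mod 4 = 1, 3311 mod 4 = 3, so the flip contributes +1; sign now +1
(3311/577): 3311 mod 577 = 426, so (3311/577) = (426/577)
factor out 2^1: 426 = 2^1·213; with 577 mod 8 = 1, (2/577) = +1; sign now +1; continue with (213/577)
flip (213/577) -> (577/213): both odd, 213 mod 4 = 1, 577 mod 4 = 1, so the flip contributes +1; sign now +1
(577/213): 577 mod 213 = 151, so (577/213) = (151/213)
flip (151/213) -> (213/151): both odd, 151 mod 4 = 3, 213 mod 4 = 1, so the flip contributes +1; sign now +1
(213/151): 213 mod 151 = 62, so (213/151) = (62/151)
factor out 2^1: 62 = 2^1·31; with 151 mod 8 = 7, (2/151) = +1; sign now +1; continue with (31/151)
flip (31/151) -> (151/31): both odd, 31 mod 4 = 3, 151 mod 4 = 3, so the flip contributes -1; sign now -1
(151/31): 151 mod 31 = 27, so (151/31) = (27/31)
flip (27/31) -> (31/27): both odd, 27 mod 4 = 3, 31 mod 4 = 3, so the flip contributes -1; sign now +1
(31/27): 31 mod 27 = 4, so (31/27) = (4/27)
factor out 2^2: 4 = 2^2·1; with 27 mod 8 = 3, (2/27) = -1; sign now +1; continue with (1/27)
reached (1/27) = 1, so the symbol is +1

1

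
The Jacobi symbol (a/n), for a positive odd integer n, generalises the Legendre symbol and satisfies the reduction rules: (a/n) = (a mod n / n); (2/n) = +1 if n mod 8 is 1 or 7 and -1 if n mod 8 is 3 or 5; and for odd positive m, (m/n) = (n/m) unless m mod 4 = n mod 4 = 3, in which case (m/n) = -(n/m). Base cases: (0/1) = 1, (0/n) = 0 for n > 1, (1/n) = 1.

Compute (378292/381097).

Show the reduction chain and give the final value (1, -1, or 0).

1

378292 = 2^2·94573; (2/381097) = +1 since 381097 mod 8 = 1, so (378292/381097) = (+1)^2·(94573/381097); sign now +1
reciprocity: (94573/381097) = +1·(381097/94573) since 94573 mod 4 = 1, 381097 mod 4 = 1; sign now +1
(381097/94573) = (2805/94573)   [reduce mod 94573]
reciprocity: (2805/94573) = +1·(94573/2805) since 2805 mod 4 = 1, 94573 mod 4 = 1; sign now +1
(94573/2805) = (2008/2805)   [reduce mod 2805]
2008 = 2^3·251; (2/2805) = -1 since 2805 mod 8 = 5, so (2008/2805) = (-1)^3·(251/2805); sign now -1
reciprocity: (251/2805) = +1·(2805/251) since 251 mod 4 = 3, 2805 mod 4 = 1; sign now -1
(2805/251) = (44/251)   [reduce mod 251]
44 = 2^2·11; (2/251) = -1 since 251 mod 8 = 3, so (44/251) = (-1)^2·(11/251); sign now -1
reciprocity: (11/251) = -1·(251/11) since 11 mod 4 = 3, 251 mod 4 = 3; sign now +1
(251/11) = (9/11)   [reduce mod 11]
reciprocity: (9/11) = +1·(11/9) since 9 mod 4 = 1, 11 mod 4 = 3; sign now +1
(11/9) = (2/9)   [reduce mod 9]
2 = 2^1·1; (2/9) = +1 since 9 mod 8 = 1, so (2/9) = (+1)^1·(1/9); sign now +1
(1/9) = 1; final value = sign = +1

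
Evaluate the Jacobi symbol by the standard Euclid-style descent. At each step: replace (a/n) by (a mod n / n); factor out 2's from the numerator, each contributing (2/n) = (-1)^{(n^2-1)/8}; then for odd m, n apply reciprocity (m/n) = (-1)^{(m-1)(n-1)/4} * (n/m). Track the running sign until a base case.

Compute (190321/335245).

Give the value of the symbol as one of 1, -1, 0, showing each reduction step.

reciprocity: (190321/335245) = +1·(335245/190321) since 190321 mod 4 = 1, 335245 mod 4 = 1; sign now +1
(335245/190321) = (144924/190321)   [reduce mod 190321]
144924 = 2^2·36231; (2/190321) = +1 since 190321 mod 8 = 1, so (144924/190321) = (+1)^2·(36231/190321); sign now +1
reciprocity: (36231/190321) = +1·(190321/36231) since 36231 mod 4 = 3, 190321 mod 4 = 1; sign now +1
(190321/36231) = (9166/36231)   [reduce mod 36231]
9166 = 2^1·4583; (2/36231) = +1 since 36231 mod 8 = 7, so (9166/36231) = (+1)^1·(4583/36231); sign now +1
reciprocity: (4583/36231) = -1·(36231/4583) since 4583 mod 4 = 3, 36231 mod 4 = 3; sign now -1
(36231/4583) = (4150/4583)   [reduce mod 4583]
4150 = 2^1·2075; (2/4583) = +1 since 4583 mod 8 = 7, so (4150/4583) = (+1)^1·(2075/4583); sign now -1
reciprocity: (2075/4583) = -1·(4583/2075) since 2075 mod 4 = 3, 4583 mod 4 = 3; sign now +1
(4583/2075) = (433/2075)   [reduce mod 2075]
reciprocity: (433/2075) = +1·(2075/433) since 433 mod 4 = 1, 2075 mod 4 = 3; sign now +1
(2075/433) = (343/433)   [reduce mod 433]
reciprocity: (343/433) = +1·(433/343) since 343 mod 4 = 3, 433 mod 4 = 1; sign now +1
(433/343) = (90/343)   [reduce mod 343]
90 = 2^1·45; (2/343) = +1 since 343 mod 8 = 7, so (90/343) = (+1)^1·(45/343); sign now +1
reciprocity: (45/343) = +1·(343/45) since 45 mod 4 = 1, 343 mod 4 = 3; sign now +1
(343/45) = (28/45)   [reduce mod 45]
28 = 2^2·7; (2/45) = -1 since 45 mod 8 = 5, so (28/45) = (-1)^2·(7/45); sign now +1
reciprocity: (7/45) = +1·(45/7) since 7 mod 4 = 3, 45 mod 4 = 1; sign now +1
(45/7) = (3/7)   [reduce mod 7]
reciprocity: (3/7) = -1·(7/3) since 3 mod 4 = 3, 7 mod 4 = 3; sign now -1
(7/3) = (1/3)   [reduce mod 3]
(1/3) = 1; final value = sign = -1

-1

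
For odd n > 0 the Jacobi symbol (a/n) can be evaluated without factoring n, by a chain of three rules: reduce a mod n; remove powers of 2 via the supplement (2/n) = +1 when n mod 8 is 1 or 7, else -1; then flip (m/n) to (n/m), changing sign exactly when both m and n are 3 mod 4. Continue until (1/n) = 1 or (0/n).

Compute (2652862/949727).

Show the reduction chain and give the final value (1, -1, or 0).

(2652862/949727): 2652862 mod 949727 = 753408, so (2652862/949727) = (753408/949727)
factor out 2^8: 753408 = 2^8·2943; with 949727 mod 8 = 7, (2/949727) = +1; sign now +1; continue with (2943/949727)
flip (2943/949727) -> (949727/2943): both odd, 2943 mod 4 = 3, 949727 mod 4 = 3, so the flip contributes -1; sign now -1
(949727/2943): 949727 mod 2943 = 2081, so (949727/2943) = (2081/2943)
flip (2081/2943) -> (2943/2081): both odd, 2081 mod 4 = 1, 2943 mod 4 = 3, so the flip contributes +1; sign now -1
(2943/2081): 2943 mod 2081 = 862, so (2943/2081) = (862/2081)
factor out 2^1: 862 = 2^1·431; with 2081 mod 8 = 1, (2/2081) = +1; sign now -1; continue with (431/2081)
flip (431/2081) -> (2081/431): both odd, 431 mod 4 = 3, 2081 mod 4 = 1, so the flip contributes +1; sign now -1
(2081/431): 2081 mod 431 = 357, so (2081/431) = (357/431)
flip (357/431) -> (431/357): both odd, 357 mod 4 = 1, 431 mod 4 = 3, so the flip contributes +1; sign now -1
(431/357): 431 mod 357 = 74, so (431/357) = (74/357)
factor out 2^1: 74 = 2^1·37; with 357 mod 8 = 5, (2/357) = -1; sign now +1; continue with (37/357)
flip (37/357) -> (357/37): both odd, 37 mod 4 = 1, 357 mod 4 = 1, so the flip contributes +1; sign now +1
(357/37): 357 mod 37 = 24, so (357/37) = (24/37)
factor out 2^3: 24 = 2^3·3; with 37 mod 8 = 5, (2/37) = -1; sign now -1; continue with (3/37)
flip (3/37) -> (37/3): both odd, 3 mod 4 = 3, 37 mod 4 = 1, so the flip contributes +1; sign now -1
(37/3): 37 mod 3 = 1, so (37/3) = (1/3)
reached (1/3) = 1, so the symbol is -1

-1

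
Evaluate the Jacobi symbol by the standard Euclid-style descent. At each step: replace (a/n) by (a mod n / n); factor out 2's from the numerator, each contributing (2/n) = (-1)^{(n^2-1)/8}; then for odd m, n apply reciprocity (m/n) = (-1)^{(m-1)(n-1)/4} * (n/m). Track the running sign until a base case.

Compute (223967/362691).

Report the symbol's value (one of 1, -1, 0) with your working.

-1

reciprocity: (223967/362691) = -1·(362691/223967) since 223967 mod 4 = 3, 362691 mod 4 = 3; sign now -1
(362691/223967) = (138724/223967)   [reduce mod 223967]
138724 = 2^2·34681; (2/223967) = +1 since 223967 mod 8 = 7, so (138724/223967) = (+1)^2·(34681/223967); sign now -1
reciprocity: (34681/223967) = +1·(223967/34681) since 34681 mod 4 = 1, 223967 mod 4 = 3; sign now -1
(223967/34681) = (15881/34681)   [reduce mod 34681]
reciprocity: (15881/34681) = +1·(34681/15881) since 15881 mod 4 = 1, 34681 mod 4 = 1; sign now -1
(34681/15881) = (2919/15881)   [reduce mod 15881]
reciprocity: (2919/15881) = +1·(15881/2919) since 2919 mod 4 = 3, 15881 mod 4 = 1; sign now -1
(15881/2919) = (1286/2919)   [reduce mod 2919]
1286 = 2^1·643; (2/2919) = +1 since 2919 mod 8 = 7, so (1286/2919) = (+1)^1·(643/2919); sign now -1
reciprocity: (643/2919) = -1·(2919/643) since 643 mod 4 = 3, 2919 mod 4 = 3; sign now +1
(2919/643) = (347/643)   [reduce mod 643]
reciprocity: (347/643) = -1·(643/347) since 347 mod 4 = 3, 643 mod 4 = 3; sign now -1
(643/347) = (296/347)   [reduce mod 347]
296 = 2^3·37; (2/347) = -1 since 347 mod 8 = 3, so (296/347) = (-1)^3·(37/347); sign now +1
reciprocity: (37/347) = +1·(347/37) since 37 mod 4 = 1, 347 mod 4 = 3; sign now +1
(347/37) = (14/37)   [reduce mod 37]
14 = 2^1·7; (2/37) = -1 since 37 mod 8 = 5, so (14/37) = (-1)^1·(7/37); sign now -1
reciprocity: (7/37) = +1·(37/7) since 7 mod 4 = 3, 37 mod 4 = 1; sign now -1
(37/7) = (2/7)   [reduce mod 7]
2 = 2^1·1; (2/7) = +1 since 7 mod 8 = 7, so (2/7) = (+1)^1·(1/7); sign now -1
(1/7) = 1; final value = sign = -1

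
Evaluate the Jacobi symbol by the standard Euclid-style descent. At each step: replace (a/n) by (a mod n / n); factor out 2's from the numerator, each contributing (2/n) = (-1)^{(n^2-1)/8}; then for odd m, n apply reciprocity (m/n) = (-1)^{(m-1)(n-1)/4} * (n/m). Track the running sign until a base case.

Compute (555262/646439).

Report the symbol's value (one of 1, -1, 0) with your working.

555262 = 2^1·277631; (2/646439) = +1 since 646439 mod 8 = 7, so (555262/646439) = (+1)^1·(277631/646439); sign now +1
reciprocity: (277631/646439) = -1·(646439/277631) since 277631 mod 4 = 3, 646439 mod 4 = 3; sign now -1
(646439/277631) = (91177/277631)   [reduce mod 277631]
reciprocity: (91177/277631) = +1·(277631/91177) since 91177 mod 4 = 1, 277631 mod 4 = 3; sign now -1
(277631/91177) = (4100/91177)   [reduce mod 91177]
4100 = 2^2·1025; (2/91177) = +1 since 91177 mod 8 = 1, so (4100/91177) = (+1)^2·(1025/91177); sign now -1
reciprocity: (1025/91177) = +1·(91177/1025) since 1025 mod 4 = 1, 91177 mod 4 = 1; sign now -1
(91177/1025) = (977/1025)   [reduce mod 1025]
reciprocity: (977/1025) = +1·(1025/977) since 977 mod 4 = 1, 1025 mod 4 = 1; sign now -1
(1025/977) = (48/977)   [reduce mod 977]
48 = 2^4·3; (2/977) = +1 since 977 mod 8 = 1, so (48/977) = (+1)^4·(3/977); sign now -1
reciprocity: (3/977) = +1·(977/3) since 3 mod 4 = 3, 977 mod 4 = 1; sign now -1
(977/3) = (2/3)   [reduce mod 3]
2 = 2^1·1; (2/3) = -1 since 3 mod 8 = 3, so (2/3) = (-1)^1·(1/3); sign now +1
(1/3) = 1; final value = sign = +1

1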